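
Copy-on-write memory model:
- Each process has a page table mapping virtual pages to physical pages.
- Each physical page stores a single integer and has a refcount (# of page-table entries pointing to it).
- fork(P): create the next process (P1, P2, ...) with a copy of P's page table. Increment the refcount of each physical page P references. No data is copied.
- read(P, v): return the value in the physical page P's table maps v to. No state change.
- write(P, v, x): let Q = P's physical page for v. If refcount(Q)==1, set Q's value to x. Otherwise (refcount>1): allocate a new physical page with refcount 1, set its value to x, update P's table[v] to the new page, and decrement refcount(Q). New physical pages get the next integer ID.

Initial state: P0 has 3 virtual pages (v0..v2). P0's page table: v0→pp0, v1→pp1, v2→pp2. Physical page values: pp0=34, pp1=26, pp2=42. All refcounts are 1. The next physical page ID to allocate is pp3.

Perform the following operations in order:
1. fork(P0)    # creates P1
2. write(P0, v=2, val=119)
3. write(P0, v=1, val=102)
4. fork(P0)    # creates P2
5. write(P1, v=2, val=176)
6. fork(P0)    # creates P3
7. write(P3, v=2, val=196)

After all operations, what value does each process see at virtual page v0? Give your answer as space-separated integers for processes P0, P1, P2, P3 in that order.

Op 1: fork(P0) -> P1. 3 ppages; refcounts: pp0:2 pp1:2 pp2:2
Op 2: write(P0, v2, 119). refcount(pp2)=2>1 -> COPY to pp3. 4 ppages; refcounts: pp0:2 pp1:2 pp2:1 pp3:1
Op 3: write(P0, v1, 102). refcount(pp1)=2>1 -> COPY to pp4. 5 ppages; refcounts: pp0:2 pp1:1 pp2:1 pp3:1 pp4:1
Op 4: fork(P0) -> P2. 5 ppages; refcounts: pp0:3 pp1:1 pp2:1 pp3:2 pp4:2
Op 5: write(P1, v2, 176). refcount(pp2)=1 -> write in place. 5 ppages; refcounts: pp0:3 pp1:1 pp2:1 pp3:2 pp4:2
Op 6: fork(P0) -> P3. 5 ppages; refcounts: pp0:4 pp1:1 pp2:1 pp3:3 pp4:3
Op 7: write(P3, v2, 196). refcount(pp3)=3>1 -> COPY to pp5. 6 ppages; refcounts: pp0:4 pp1:1 pp2:1 pp3:2 pp4:3 pp5:1
P0: v0 -> pp0 = 34
P1: v0 -> pp0 = 34
P2: v0 -> pp0 = 34
P3: v0 -> pp0 = 34

Answer: 34 34 34 34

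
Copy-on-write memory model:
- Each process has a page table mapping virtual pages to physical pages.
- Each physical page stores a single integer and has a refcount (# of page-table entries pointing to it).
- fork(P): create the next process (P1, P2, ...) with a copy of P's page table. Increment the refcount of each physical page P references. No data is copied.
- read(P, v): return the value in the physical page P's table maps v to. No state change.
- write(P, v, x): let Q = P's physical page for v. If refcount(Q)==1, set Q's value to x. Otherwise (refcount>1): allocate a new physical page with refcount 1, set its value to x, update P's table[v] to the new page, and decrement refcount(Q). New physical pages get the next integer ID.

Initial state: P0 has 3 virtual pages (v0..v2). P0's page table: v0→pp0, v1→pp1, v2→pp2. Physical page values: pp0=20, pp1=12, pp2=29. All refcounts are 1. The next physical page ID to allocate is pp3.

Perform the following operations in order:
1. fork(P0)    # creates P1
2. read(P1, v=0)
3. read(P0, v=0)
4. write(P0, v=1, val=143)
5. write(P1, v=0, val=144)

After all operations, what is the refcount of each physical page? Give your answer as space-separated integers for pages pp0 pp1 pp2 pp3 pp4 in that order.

Op 1: fork(P0) -> P1. 3 ppages; refcounts: pp0:2 pp1:2 pp2:2
Op 2: read(P1, v0) -> 20. No state change.
Op 3: read(P0, v0) -> 20. No state change.
Op 4: write(P0, v1, 143). refcount(pp1)=2>1 -> COPY to pp3. 4 ppages; refcounts: pp0:2 pp1:1 pp2:2 pp3:1
Op 5: write(P1, v0, 144). refcount(pp0)=2>1 -> COPY to pp4. 5 ppages; refcounts: pp0:1 pp1:1 pp2:2 pp3:1 pp4:1

Answer: 1 1 2 1 1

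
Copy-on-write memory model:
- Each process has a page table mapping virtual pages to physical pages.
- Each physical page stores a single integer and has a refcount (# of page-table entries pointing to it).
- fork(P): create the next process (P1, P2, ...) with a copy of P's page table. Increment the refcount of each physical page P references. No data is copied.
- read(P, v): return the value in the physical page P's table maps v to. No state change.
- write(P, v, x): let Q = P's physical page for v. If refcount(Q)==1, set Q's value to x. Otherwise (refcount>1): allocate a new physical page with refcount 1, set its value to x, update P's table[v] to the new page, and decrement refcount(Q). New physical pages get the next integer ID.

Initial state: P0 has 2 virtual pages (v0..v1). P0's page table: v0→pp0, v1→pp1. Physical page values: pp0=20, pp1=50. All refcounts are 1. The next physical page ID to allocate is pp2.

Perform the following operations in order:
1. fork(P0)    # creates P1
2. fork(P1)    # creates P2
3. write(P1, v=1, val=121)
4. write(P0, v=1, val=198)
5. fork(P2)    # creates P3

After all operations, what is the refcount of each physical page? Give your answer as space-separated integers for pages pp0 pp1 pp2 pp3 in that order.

Op 1: fork(P0) -> P1. 2 ppages; refcounts: pp0:2 pp1:2
Op 2: fork(P1) -> P2. 2 ppages; refcounts: pp0:3 pp1:3
Op 3: write(P1, v1, 121). refcount(pp1)=3>1 -> COPY to pp2. 3 ppages; refcounts: pp0:3 pp1:2 pp2:1
Op 4: write(P0, v1, 198). refcount(pp1)=2>1 -> COPY to pp3. 4 ppages; refcounts: pp0:3 pp1:1 pp2:1 pp3:1
Op 5: fork(P2) -> P3. 4 ppages; refcounts: pp0:4 pp1:2 pp2:1 pp3:1

Answer: 4 2 1 1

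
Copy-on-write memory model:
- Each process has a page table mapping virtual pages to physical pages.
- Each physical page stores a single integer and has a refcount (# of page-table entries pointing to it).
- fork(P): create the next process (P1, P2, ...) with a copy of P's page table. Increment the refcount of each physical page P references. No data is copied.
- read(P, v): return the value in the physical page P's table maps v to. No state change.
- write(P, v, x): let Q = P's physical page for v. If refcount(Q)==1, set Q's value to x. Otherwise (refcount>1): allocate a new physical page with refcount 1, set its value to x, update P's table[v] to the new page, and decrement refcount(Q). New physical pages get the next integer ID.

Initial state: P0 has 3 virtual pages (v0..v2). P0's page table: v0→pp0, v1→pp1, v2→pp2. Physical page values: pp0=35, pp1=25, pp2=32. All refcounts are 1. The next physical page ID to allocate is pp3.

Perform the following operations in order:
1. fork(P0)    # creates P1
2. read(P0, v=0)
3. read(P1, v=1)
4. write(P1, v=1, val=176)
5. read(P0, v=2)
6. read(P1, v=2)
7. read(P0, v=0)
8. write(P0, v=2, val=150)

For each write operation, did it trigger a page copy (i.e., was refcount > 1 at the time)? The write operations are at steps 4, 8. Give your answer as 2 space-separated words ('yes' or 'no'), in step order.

Op 1: fork(P0) -> P1. 3 ppages; refcounts: pp0:2 pp1:2 pp2:2
Op 2: read(P0, v0) -> 35. No state change.
Op 3: read(P1, v1) -> 25. No state change.
Op 4: write(P1, v1, 176). refcount(pp1)=2>1 -> COPY to pp3. 4 ppages; refcounts: pp0:2 pp1:1 pp2:2 pp3:1
Op 5: read(P0, v2) -> 32. No state change.
Op 6: read(P1, v2) -> 32. No state change.
Op 7: read(P0, v0) -> 35. No state change.
Op 8: write(P0, v2, 150). refcount(pp2)=2>1 -> COPY to pp4. 5 ppages; refcounts: pp0:2 pp1:1 pp2:1 pp3:1 pp4:1

yes yes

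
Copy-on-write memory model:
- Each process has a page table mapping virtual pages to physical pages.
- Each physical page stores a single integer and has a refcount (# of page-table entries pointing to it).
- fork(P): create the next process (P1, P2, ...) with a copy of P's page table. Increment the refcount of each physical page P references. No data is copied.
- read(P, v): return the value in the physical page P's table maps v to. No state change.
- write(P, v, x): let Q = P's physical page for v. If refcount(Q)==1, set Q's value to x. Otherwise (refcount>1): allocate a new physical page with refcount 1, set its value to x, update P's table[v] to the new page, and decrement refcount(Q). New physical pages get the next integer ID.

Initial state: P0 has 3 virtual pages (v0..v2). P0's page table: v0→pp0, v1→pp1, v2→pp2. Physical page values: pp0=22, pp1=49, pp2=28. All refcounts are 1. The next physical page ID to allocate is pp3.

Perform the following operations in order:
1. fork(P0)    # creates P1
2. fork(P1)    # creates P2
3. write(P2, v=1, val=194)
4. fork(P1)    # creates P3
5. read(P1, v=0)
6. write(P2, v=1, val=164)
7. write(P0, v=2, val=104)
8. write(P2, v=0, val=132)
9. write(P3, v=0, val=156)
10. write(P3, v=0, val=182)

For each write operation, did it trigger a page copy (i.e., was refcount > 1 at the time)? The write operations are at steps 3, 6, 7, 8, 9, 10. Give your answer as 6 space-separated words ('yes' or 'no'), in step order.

Op 1: fork(P0) -> P1. 3 ppages; refcounts: pp0:2 pp1:2 pp2:2
Op 2: fork(P1) -> P2. 3 ppages; refcounts: pp0:3 pp1:3 pp2:3
Op 3: write(P2, v1, 194). refcount(pp1)=3>1 -> COPY to pp3. 4 ppages; refcounts: pp0:3 pp1:2 pp2:3 pp3:1
Op 4: fork(P1) -> P3. 4 ppages; refcounts: pp0:4 pp1:3 pp2:4 pp3:1
Op 5: read(P1, v0) -> 22. No state change.
Op 6: write(P2, v1, 164). refcount(pp3)=1 -> write in place. 4 ppages; refcounts: pp0:4 pp1:3 pp2:4 pp3:1
Op 7: write(P0, v2, 104). refcount(pp2)=4>1 -> COPY to pp4. 5 ppages; refcounts: pp0:4 pp1:3 pp2:3 pp3:1 pp4:1
Op 8: write(P2, v0, 132). refcount(pp0)=4>1 -> COPY to pp5. 6 ppages; refcounts: pp0:3 pp1:3 pp2:3 pp3:1 pp4:1 pp5:1
Op 9: write(P3, v0, 156). refcount(pp0)=3>1 -> COPY to pp6. 7 ppages; refcounts: pp0:2 pp1:3 pp2:3 pp3:1 pp4:1 pp5:1 pp6:1
Op 10: write(P3, v0, 182). refcount(pp6)=1 -> write in place. 7 ppages; refcounts: pp0:2 pp1:3 pp2:3 pp3:1 pp4:1 pp5:1 pp6:1

yes no yes yes yes no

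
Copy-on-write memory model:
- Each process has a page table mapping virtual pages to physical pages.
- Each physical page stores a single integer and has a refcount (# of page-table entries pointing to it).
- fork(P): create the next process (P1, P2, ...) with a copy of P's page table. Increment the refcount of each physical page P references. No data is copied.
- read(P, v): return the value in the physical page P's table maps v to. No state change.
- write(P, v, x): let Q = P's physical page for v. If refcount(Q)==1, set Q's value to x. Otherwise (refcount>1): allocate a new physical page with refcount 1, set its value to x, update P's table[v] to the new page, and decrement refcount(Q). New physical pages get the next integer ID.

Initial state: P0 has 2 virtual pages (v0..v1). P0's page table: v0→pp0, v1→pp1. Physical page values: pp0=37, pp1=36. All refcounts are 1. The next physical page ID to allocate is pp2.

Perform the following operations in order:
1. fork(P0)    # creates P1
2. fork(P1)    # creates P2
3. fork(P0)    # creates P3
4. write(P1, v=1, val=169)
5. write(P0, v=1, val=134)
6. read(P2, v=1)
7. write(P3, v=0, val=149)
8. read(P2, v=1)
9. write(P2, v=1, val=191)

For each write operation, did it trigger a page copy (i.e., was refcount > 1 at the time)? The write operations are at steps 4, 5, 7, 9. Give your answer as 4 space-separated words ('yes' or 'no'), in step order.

Op 1: fork(P0) -> P1. 2 ppages; refcounts: pp0:2 pp1:2
Op 2: fork(P1) -> P2. 2 ppages; refcounts: pp0:3 pp1:3
Op 3: fork(P0) -> P3. 2 ppages; refcounts: pp0:4 pp1:4
Op 4: write(P1, v1, 169). refcount(pp1)=4>1 -> COPY to pp2. 3 ppages; refcounts: pp0:4 pp1:3 pp2:1
Op 5: write(P0, v1, 134). refcount(pp1)=3>1 -> COPY to pp3. 4 ppages; refcounts: pp0:4 pp1:2 pp2:1 pp3:1
Op 6: read(P2, v1) -> 36. No state change.
Op 7: write(P3, v0, 149). refcount(pp0)=4>1 -> COPY to pp4. 5 ppages; refcounts: pp0:3 pp1:2 pp2:1 pp3:1 pp4:1
Op 8: read(P2, v1) -> 36. No state change.
Op 9: write(P2, v1, 191). refcount(pp1)=2>1 -> COPY to pp5. 6 ppages; refcounts: pp0:3 pp1:1 pp2:1 pp3:1 pp4:1 pp5:1

yes yes yes yes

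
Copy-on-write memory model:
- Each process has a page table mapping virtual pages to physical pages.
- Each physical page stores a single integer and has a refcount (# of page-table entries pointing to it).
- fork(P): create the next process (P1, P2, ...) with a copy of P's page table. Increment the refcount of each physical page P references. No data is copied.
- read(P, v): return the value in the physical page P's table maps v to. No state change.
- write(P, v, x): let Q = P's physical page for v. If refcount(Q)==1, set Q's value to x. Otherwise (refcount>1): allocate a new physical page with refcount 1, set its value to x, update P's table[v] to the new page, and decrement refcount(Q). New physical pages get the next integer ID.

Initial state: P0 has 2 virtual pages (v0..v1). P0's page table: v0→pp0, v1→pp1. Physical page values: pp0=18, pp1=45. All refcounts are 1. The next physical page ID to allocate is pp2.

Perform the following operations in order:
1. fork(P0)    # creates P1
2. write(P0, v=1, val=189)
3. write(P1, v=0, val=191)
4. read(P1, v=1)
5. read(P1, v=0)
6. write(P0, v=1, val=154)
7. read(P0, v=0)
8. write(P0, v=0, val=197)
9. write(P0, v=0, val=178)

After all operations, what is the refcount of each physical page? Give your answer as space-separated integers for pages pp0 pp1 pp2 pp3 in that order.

Op 1: fork(P0) -> P1. 2 ppages; refcounts: pp0:2 pp1:2
Op 2: write(P0, v1, 189). refcount(pp1)=2>1 -> COPY to pp2. 3 ppages; refcounts: pp0:2 pp1:1 pp2:1
Op 3: write(P1, v0, 191). refcount(pp0)=2>1 -> COPY to pp3. 4 ppages; refcounts: pp0:1 pp1:1 pp2:1 pp3:1
Op 4: read(P1, v1) -> 45. No state change.
Op 5: read(P1, v0) -> 191. No state change.
Op 6: write(P0, v1, 154). refcount(pp2)=1 -> write in place. 4 ppages; refcounts: pp0:1 pp1:1 pp2:1 pp3:1
Op 7: read(P0, v0) -> 18. No state change.
Op 8: write(P0, v0, 197). refcount(pp0)=1 -> write in place. 4 ppages; refcounts: pp0:1 pp1:1 pp2:1 pp3:1
Op 9: write(P0, v0, 178). refcount(pp0)=1 -> write in place. 4 ppages; refcounts: pp0:1 pp1:1 pp2:1 pp3:1

Answer: 1 1 1 1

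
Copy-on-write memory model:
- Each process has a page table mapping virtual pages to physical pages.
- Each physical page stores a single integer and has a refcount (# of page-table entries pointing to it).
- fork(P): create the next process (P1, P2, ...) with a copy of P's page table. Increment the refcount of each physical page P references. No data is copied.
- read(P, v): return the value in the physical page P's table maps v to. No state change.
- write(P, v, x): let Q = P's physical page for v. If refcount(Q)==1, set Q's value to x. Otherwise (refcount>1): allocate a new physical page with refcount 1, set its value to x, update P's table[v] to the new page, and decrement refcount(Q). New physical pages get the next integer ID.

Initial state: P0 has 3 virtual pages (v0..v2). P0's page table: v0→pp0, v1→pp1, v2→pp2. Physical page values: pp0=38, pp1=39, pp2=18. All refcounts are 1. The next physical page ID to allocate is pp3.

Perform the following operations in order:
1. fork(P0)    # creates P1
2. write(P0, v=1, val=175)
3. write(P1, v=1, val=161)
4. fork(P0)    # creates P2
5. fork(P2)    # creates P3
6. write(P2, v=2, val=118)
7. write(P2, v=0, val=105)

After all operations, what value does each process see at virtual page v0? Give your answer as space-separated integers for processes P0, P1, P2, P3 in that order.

Op 1: fork(P0) -> P1. 3 ppages; refcounts: pp0:2 pp1:2 pp2:2
Op 2: write(P0, v1, 175). refcount(pp1)=2>1 -> COPY to pp3. 4 ppages; refcounts: pp0:2 pp1:1 pp2:2 pp3:1
Op 3: write(P1, v1, 161). refcount(pp1)=1 -> write in place. 4 ppages; refcounts: pp0:2 pp1:1 pp2:2 pp3:1
Op 4: fork(P0) -> P2. 4 ppages; refcounts: pp0:3 pp1:1 pp2:3 pp3:2
Op 5: fork(P2) -> P3. 4 ppages; refcounts: pp0:4 pp1:1 pp2:4 pp3:3
Op 6: write(P2, v2, 118). refcount(pp2)=4>1 -> COPY to pp4. 5 ppages; refcounts: pp0:4 pp1:1 pp2:3 pp3:3 pp4:1
Op 7: write(P2, v0, 105). refcount(pp0)=4>1 -> COPY to pp5. 6 ppages; refcounts: pp0:3 pp1:1 pp2:3 pp3:3 pp4:1 pp5:1
P0: v0 -> pp0 = 38
P1: v0 -> pp0 = 38
P2: v0 -> pp5 = 105
P3: v0 -> pp0 = 38

Answer: 38 38 105 38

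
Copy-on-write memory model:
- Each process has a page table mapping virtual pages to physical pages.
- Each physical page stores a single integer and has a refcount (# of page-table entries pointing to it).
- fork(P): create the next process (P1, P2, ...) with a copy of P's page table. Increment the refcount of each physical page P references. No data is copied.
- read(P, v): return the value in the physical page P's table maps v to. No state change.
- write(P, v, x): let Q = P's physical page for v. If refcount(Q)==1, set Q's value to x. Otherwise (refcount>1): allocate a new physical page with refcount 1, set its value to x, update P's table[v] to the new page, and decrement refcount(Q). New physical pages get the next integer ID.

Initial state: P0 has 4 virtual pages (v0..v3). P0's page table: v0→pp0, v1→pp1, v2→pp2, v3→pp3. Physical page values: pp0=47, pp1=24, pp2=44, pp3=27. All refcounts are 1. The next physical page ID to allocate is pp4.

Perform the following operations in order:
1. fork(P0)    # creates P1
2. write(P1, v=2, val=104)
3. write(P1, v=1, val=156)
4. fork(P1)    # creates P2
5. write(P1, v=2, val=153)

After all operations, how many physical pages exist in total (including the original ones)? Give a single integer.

Op 1: fork(P0) -> P1. 4 ppages; refcounts: pp0:2 pp1:2 pp2:2 pp3:2
Op 2: write(P1, v2, 104). refcount(pp2)=2>1 -> COPY to pp4. 5 ppages; refcounts: pp0:2 pp1:2 pp2:1 pp3:2 pp4:1
Op 3: write(P1, v1, 156). refcount(pp1)=2>1 -> COPY to pp5. 6 ppages; refcounts: pp0:2 pp1:1 pp2:1 pp3:2 pp4:1 pp5:1
Op 4: fork(P1) -> P2. 6 ppages; refcounts: pp0:3 pp1:1 pp2:1 pp3:3 pp4:2 pp5:2
Op 5: write(P1, v2, 153). refcount(pp4)=2>1 -> COPY to pp6. 7 ppages; refcounts: pp0:3 pp1:1 pp2:1 pp3:3 pp4:1 pp5:2 pp6:1

Answer: 7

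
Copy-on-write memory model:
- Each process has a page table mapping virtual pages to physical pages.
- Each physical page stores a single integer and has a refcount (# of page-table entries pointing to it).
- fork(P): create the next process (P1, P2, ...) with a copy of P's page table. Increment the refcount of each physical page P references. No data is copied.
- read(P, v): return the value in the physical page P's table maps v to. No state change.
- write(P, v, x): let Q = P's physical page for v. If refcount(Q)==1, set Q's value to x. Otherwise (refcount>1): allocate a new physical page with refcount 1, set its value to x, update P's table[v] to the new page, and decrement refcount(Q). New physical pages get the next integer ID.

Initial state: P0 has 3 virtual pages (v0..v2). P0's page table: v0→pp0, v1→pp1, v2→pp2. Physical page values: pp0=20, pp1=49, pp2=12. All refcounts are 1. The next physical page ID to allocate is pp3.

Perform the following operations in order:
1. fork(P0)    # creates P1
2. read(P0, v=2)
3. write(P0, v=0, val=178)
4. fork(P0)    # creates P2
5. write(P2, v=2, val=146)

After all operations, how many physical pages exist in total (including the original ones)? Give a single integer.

Answer: 5

Derivation:
Op 1: fork(P0) -> P1. 3 ppages; refcounts: pp0:2 pp1:2 pp2:2
Op 2: read(P0, v2) -> 12. No state change.
Op 3: write(P0, v0, 178). refcount(pp0)=2>1 -> COPY to pp3. 4 ppages; refcounts: pp0:1 pp1:2 pp2:2 pp3:1
Op 4: fork(P0) -> P2. 4 ppages; refcounts: pp0:1 pp1:3 pp2:3 pp3:2
Op 5: write(P2, v2, 146). refcount(pp2)=3>1 -> COPY to pp4. 5 ppages; refcounts: pp0:1 pp1:3 pp2:2 pp3:2 pp4:1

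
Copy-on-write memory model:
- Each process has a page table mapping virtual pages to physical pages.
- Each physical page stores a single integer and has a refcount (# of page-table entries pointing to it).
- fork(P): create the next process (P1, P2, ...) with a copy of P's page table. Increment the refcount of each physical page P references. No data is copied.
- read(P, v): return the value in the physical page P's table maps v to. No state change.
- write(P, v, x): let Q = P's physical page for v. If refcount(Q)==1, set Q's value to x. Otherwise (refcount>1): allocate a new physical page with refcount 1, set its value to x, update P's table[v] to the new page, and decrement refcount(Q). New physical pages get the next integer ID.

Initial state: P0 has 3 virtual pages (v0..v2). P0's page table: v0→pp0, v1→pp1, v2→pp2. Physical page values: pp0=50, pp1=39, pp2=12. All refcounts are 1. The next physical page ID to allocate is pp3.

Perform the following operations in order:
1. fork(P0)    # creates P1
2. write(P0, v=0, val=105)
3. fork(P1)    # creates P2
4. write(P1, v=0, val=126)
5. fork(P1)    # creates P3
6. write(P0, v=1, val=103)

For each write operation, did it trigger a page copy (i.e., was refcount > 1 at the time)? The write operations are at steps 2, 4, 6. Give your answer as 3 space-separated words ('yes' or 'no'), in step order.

Op 1: fork(P0) -> P1. 3 ppages; refcounts: pp0:2 pp1:2 pp2:2
Op 2: write(P0, v0, 105). refcount(pp0)=2>1 -> COPY to pp3. 4 ppages; refcounts: pp0:1 pp1:2 pp2:2 pp3:1
Op 3: fork(P1) -> P2. 4 ppages; refcounts: pp0:2 pp1:3 pp2:3 pp3:1
Op 4: write(P1, v0, 126). refcount(pp0)=2>1 -> COPY to pp4. 5 ppages; refcounts: pp0:1 pp1:3 pp2:3 pp3:1 pp4:1
Op 5: fork(P1) -> P3. 5 ppages; refcounts: pp0:1 pp1:4 pp2:4 pp3:1 pp4:2
Op 6: write(P0, v1, 103). refcount(pp1)=4>1 -> COPY to pp5. 6 ppages; refcounts: pp0:1 pp1:3 pp2:4 pp3:1 pp4:2 pp5:1

yes yes yes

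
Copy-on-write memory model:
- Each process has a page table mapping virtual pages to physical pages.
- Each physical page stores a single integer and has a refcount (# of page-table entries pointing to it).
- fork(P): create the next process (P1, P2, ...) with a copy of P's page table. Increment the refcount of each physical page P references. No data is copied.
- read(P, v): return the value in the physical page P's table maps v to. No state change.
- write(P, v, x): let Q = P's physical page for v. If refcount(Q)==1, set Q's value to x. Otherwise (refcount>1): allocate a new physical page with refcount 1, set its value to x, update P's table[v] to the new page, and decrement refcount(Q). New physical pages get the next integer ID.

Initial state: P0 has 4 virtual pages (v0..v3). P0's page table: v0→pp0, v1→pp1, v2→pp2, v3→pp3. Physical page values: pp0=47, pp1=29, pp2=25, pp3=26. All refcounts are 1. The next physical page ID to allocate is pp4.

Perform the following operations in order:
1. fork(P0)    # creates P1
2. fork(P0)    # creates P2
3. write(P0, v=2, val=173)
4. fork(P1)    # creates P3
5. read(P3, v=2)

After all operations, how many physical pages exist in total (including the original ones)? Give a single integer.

Op 1: fork(P0) -> P1. 4 ppages; refcounts: pp0:2 pp1:2 pp2:2 pp3:2
Op 2: fork(P0) -> P2. 4 ppages; refcounts: pp0:3 pp1:3 pp2:3 pp3:3
Op 3: write(P0, v2, 173). refcount(pp2)=3>1 -> COPY to pp4. 5 ppages; refcounts: pp0:3 pp1:3 pp2:2 pp3:3 pp4:1
Op 4: fork(P1) -> P3. 5 ppages; refcounts: pp0:4 pp1:4 pp2:3 pp3:4 pp4:1
Op 5: read(P3, v2) -> 25. No state change.

Answer: 5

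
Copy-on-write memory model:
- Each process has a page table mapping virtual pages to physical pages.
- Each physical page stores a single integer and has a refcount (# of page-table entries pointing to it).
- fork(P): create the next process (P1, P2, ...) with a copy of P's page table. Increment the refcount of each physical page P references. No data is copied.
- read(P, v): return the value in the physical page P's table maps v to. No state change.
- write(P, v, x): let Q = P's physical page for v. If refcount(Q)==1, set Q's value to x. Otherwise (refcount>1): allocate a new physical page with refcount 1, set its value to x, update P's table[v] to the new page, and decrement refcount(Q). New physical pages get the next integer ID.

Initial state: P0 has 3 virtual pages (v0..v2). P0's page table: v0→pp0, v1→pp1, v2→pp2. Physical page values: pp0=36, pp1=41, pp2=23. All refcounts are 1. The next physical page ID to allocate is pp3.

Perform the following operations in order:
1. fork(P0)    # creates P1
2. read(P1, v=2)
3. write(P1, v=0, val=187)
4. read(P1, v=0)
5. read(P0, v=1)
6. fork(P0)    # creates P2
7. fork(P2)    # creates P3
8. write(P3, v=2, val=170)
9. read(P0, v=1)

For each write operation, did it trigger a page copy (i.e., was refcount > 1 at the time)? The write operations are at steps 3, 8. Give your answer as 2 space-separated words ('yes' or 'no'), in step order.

Op 1: fork(P0) -> P1. 3 ppages; refcounts: pp0:2 pp1:2 pp2:2
Op 2: read(P1, v2) -> 23. No state change.
Op 3: write(P1, v0, 187). refcount(pp0)=2>1 -> COPY to pp3. 4 ppages; refcounts: pp0:1 pp1:2 pp2:2 pp3:1
Op 4: read(P1, v0) -> 187. No state change.
Op 5: read(P0, v1) -> 41. No state change.
Op 6: fork(P0) -> P2. 4 ppages; refcounts: pp0:2 pp1:3 pp2:3 pp3:1
Op 7: fork(P2) -> P3. 4 ppages; refcounts: pp0:3 pp1:4 pp2:4 pp3:1
Op 8: write(P3, v2, 170). refcount(pp2)=4>1 -> COPY to pp4. 5 ppages; refcounts: pp0:3 pp1:4 pp2:3 pp3:1 pp4:1
Op 9: read(P0, v1) -> 41. No state change.

yes yes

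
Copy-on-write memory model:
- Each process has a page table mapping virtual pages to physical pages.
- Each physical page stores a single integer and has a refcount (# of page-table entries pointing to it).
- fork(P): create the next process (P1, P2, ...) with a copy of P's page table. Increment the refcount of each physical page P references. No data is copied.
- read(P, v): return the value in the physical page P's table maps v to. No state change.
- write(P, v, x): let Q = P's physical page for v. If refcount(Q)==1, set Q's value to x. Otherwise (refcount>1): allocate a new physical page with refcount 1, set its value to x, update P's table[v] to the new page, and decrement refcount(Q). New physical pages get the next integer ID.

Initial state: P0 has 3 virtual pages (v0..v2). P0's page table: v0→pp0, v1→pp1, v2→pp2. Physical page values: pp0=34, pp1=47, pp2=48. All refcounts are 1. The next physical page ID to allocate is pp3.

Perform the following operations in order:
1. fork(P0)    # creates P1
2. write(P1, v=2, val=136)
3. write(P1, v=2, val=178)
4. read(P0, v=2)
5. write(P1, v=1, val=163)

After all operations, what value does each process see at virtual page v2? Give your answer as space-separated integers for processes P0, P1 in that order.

Op 1: fork(P0) -> P1. 3 ppages; refcounts: pp0:2 pp1:2 pp2:2
Op 2: write(P1, v2, 136). refcount(pp2)=2>1 -> COPY to pp3. 4 ppages; refcounts: pp0:2 pp1:2 pp2:1 pp3:1
Op 3: write(P1, v2, 178). refcount(pp3)=1 -> write in place. 4 ppages; refcounts: pp0:2 pp1:2 pp2:1 pp3:1
Op 4: read(P0, v2) -> 48. No state change.
Op 5: write(P1, v1, 163). refcount(pp1)=2>1 -> COPY to pp4. 5 ppages; refcounts: pp0:2 pp1:1 pp2:1 pp3:1 pp4:1
P0: v2 -> pp2 = 48
P1: v2 -> pp3 = 178

Answer: 48 178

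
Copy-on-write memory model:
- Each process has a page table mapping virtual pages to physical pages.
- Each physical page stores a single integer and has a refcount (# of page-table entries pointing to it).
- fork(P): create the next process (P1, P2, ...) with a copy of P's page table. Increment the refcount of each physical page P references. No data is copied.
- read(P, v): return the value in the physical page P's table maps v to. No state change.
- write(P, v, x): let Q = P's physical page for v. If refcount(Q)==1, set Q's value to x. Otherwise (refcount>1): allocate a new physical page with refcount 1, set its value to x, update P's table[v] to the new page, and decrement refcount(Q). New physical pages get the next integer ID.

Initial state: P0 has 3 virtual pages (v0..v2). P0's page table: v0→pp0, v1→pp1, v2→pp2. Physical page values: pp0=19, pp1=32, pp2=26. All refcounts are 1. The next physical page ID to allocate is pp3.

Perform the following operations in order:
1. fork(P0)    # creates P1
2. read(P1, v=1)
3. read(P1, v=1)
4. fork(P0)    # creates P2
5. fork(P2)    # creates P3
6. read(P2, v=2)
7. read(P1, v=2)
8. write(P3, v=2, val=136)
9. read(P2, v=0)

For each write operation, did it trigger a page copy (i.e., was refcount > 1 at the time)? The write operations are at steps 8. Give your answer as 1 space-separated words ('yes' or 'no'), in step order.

Op 1: fork(P0) -> P1. 3 ppages; refcounts: pp0:2 pp1:2 pp2:2
Op 2: read(P1, v1) -> 32. No state change.
Op 3: read(P1, v1) -> 32. No state change.
Op 4: fork(P0) -> P2. 3 ppages; refcounts: pp0:3 pp1:3 pp2:3
Op 5: fork(P2) -> P3. 3 ppages; refcounts: pp0:4 pp1:4 pp2:4
Op 6: read(P2, v2) -> 26. No state change.
Op 7: read(P1, v2) -> 26. No state change.
Op 8: write(P3, v2, 136). refcount(pp2)=4>1 -> COPY to pp3. 4 ppages; refcounts: pp0:4 pp1:4 pp2:3 pp3:1
Op 9: read(P2, v0) -> 19. No state change.

yes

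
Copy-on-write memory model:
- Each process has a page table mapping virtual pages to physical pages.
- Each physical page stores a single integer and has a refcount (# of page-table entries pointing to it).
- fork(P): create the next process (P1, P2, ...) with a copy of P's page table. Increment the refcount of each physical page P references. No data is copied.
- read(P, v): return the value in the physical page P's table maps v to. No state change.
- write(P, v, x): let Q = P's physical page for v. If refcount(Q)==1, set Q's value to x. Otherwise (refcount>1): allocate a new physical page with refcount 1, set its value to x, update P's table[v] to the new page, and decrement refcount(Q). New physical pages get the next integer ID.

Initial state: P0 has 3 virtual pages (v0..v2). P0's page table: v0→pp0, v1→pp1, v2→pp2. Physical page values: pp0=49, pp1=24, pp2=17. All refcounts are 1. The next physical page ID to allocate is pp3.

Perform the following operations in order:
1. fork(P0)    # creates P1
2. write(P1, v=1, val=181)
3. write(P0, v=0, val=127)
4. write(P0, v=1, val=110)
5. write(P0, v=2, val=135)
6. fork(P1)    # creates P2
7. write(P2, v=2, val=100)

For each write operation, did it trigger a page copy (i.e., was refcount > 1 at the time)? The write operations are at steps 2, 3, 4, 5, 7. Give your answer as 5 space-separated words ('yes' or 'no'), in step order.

Op 1: fork(P0) -> P1. 3 ppages; refcounts: pp0:2 pp1:2 pp2:2
Op 2: write(P1, v1, 181). refcount(pp1)=2>1 -> COPY to pp3. 4 ppages; refcounts: pp0:2 pp1:1 pp2:2 pp3:1
Op 3: write(P0, v0, 127). refcount(pp0)=2>1 -> COPY to pp4. 5 ppages; refcounts: pp0:1 pp1:1 pp2:2 pp3:1 pp4:1
Op 4: write(P0, v1, 110). refcount(pp1)=1 -> write in place. 5 ppages; refcounts: pp0:1 pp1:1 pp2:2 pp3:1 pp4:1
Op 5: write(P0, v2, 135). refcount(pp2)=2>1 -> COPY to pp5. 6 ppages; refcounts: pp0:1 pp1:1 pp2:1 pp3:1 pp4:1 pp5:1
Op 6: fork(P1) -> P2. 6 ppages; refcounts: pp0:2 pp1:1 pp2:2 pp3:2 pp4:1 pp5:1
Op 7: write(P2, v2, 100). refcount(pp2)=2>1 -> COPY to pp6. 7 ppages; refcounts: pp0:2 pp1:1 pp2:1 pp3:2 pp4:1 pp5:1 pp6:1

yes yes no yes yes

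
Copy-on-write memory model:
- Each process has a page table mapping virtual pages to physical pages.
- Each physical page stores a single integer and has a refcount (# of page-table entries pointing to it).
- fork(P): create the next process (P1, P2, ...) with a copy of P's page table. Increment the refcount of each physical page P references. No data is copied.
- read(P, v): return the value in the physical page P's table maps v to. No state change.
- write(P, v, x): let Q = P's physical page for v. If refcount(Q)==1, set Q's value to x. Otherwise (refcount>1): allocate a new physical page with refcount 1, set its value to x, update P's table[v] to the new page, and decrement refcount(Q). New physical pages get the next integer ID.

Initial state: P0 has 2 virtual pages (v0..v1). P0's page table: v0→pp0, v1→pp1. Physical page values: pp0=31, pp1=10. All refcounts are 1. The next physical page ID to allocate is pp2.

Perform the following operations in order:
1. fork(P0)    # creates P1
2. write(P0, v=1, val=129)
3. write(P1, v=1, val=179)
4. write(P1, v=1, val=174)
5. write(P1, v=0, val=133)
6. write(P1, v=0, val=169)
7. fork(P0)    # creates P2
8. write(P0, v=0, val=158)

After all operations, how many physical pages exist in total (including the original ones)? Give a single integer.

Op 1: fork(P0) -> P1. 2 ppages; refcounts: pp0:2 pp1:2
Op 2: write(P0, v1, 129). refcount(pp1)=2>1 -> COPY to pp2. 3 ppages; refcounts: pp0:2 pp1:1 pp2:1
Op 3: write(P1, v1, 179). refcount(pp1)=1 -> write in place. 3 ppages; refcounts: pp0:2 pp1:1 pp2:1
Op 4: write(P1, v1, 174). refcount(pp1)=1 -> write in place. 3 ppages; refcounts: pp0:2 pp1:1 pp2:1
Op 5: write(P1, v0, 133). refcount(pp0)=2>1 -> COPY to pp3. 4 ppages; refcounts: pp0:1 pp1:1 pp2:1 pp3:1
Op 6: write(P1, v0, 169). refcount(pp3)=1 -> write in place. 4 ppages; refcounts: pp0:1 pp1:1 pp2:1 pp3:1
Op 7: fork(P0) -> P2. 4 ppages; refcounts: pp0:2 pp1:1 pp2:2 pp3:1
Op 8: write(P0, v0, 158). refcount(pp0)=2>1 -> COPY to pp4. 5 ppages; refcounts: pp0:1 pp1:1 pp2:2 pp3:1 pp4:1

Answer: 5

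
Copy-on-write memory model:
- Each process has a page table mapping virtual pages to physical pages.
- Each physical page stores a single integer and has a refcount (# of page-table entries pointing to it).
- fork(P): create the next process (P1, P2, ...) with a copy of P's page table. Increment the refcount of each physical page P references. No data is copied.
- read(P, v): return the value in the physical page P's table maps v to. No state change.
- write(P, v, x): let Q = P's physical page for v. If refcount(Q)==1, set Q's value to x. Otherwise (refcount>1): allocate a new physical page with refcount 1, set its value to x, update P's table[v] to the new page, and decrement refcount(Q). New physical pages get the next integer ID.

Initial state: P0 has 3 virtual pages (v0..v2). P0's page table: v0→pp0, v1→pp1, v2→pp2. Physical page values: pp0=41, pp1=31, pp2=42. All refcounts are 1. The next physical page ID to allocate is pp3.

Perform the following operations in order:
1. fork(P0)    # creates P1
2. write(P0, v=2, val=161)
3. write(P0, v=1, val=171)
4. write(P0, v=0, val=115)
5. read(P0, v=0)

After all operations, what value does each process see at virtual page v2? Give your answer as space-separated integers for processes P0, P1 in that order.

Op 1: fork(P0) -> P1. 3 ppages; refcounts: pp0:2 pp1:2 pp2:2
Op 2: write(P0, v2, 161). refcount(pp2)=2>1 -> COPY to pp3. 4 ppages; refcounts: pp0:2 pp1:2 pp2:1 pp3:1
Op 3: write(P0, v1, 171). refcount(pp1)=2>1 -> COPY to pp4. 5 ppages; refcounts: pp0:2 pp1:1 pp2:1 pp3:1 pp4:1
Op 4: write(P0, v0, 115). refcount(pp0)=2>1 -> COPY to pp5. 6 ppages; refcounts: pp0:1 pp1:1 pp2:1 pp3:1 pp4:1 pp5:1
Op 5: read(P0, v0) -> 115. No state change.
P0: v2 -> pp3 = 161
P1: v2 -> pp2 = 42

Answer: 161 42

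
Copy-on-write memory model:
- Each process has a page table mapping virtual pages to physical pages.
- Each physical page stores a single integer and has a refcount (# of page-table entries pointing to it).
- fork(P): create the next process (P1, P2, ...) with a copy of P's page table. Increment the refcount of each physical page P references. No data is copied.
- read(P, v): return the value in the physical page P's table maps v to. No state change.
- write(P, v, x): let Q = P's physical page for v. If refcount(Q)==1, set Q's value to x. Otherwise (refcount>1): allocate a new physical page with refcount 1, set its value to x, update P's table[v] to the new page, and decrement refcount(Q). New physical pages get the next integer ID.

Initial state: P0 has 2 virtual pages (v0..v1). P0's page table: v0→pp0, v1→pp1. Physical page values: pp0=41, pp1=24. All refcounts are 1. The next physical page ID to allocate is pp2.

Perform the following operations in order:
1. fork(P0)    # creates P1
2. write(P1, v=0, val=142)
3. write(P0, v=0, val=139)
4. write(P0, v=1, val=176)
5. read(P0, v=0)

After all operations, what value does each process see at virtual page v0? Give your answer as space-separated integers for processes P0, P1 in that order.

Answer: 139 142

Derivation:
Op 1: fork(P0) -> P1. 2 ppages; refcounts: pp0:2 pp1:2
Op 2: write(P1, v0, 142). refcount(pp0)=2>1 -> COPY to pp2. 3 ppages; refcounts: pp0:1 pp1:2 pp2:1
Op 3: write(P0, v0, 139). refcount(pp0)=1 -> write in place. 3 ppages; refcounts: pp0:1 pp1:2 pp2:1
Op 4: write(P0, v1, 176). refcount(pp1)=2>1 -> COPY to pp3. 4 ppages; refcounts: pp0:1 pp1:1 pp2:1 pp3:1
Op 5: read(P0, v0) -> 139. No state change.
P0: v0 -> pp0 = 139
P1: v0 -> pp2 = 142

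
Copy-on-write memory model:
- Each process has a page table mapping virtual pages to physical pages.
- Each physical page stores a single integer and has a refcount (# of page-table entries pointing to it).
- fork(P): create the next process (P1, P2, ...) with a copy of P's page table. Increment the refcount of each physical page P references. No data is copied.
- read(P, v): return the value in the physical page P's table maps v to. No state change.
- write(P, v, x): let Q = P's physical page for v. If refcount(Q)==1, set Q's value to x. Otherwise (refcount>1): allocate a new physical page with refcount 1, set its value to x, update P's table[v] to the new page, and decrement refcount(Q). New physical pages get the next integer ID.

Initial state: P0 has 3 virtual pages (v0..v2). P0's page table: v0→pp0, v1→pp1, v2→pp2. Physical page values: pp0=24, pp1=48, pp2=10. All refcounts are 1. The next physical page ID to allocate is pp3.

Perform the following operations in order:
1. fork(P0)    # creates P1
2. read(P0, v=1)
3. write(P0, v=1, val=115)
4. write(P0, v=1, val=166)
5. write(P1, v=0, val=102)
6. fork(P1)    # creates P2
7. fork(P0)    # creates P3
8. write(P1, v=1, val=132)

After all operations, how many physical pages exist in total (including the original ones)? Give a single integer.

Answer: 6

Derivation:
Op 1: fork(P0) -> P1. 3 ppages; refcounts: pp0:2 pp1:2 pp2:2
Op 2: read(P0, v1) -> 48. No state change.
Op 3: write(P0, v1, 115). refcount(pp1)=2>1 -> COPY to pp3. 4 ppages; refcounts: pp0:2 pp1:1 pp2:2 pp3:1
Op 4: write(P0, v1, 166). refcount(pp3)=1 -> write in place. 4 ppages; refcounts: pp0:2 pp1:1 pp2:2 pp3:1
Op 5: write(P1, v0, 102). refcount(pp0)=2>1 -> COPY to pp4. 5 ppages; refcounts: pp0:1 pp1:1 pp2:2 pp3:1 pp4:1
Op 6: fork(P1) -> P2. 5 ppages; refcounts: pp0:1 pp1:2 pp2:3 pp3:1 pp4:2
Op 7: fork(P0) -> P3. 5 ppages; refcounts: pp0:2 pp1:2 pp2:4 pp3:2 pp4:2
Op 8: write(P1, v1, 132). refcount(pp1)=2>1 -> COPY to pp5. 6 ppages; refcounts: pp0:2 pp1:1 pp2:4 pp3:2 pp4:2 pp5:1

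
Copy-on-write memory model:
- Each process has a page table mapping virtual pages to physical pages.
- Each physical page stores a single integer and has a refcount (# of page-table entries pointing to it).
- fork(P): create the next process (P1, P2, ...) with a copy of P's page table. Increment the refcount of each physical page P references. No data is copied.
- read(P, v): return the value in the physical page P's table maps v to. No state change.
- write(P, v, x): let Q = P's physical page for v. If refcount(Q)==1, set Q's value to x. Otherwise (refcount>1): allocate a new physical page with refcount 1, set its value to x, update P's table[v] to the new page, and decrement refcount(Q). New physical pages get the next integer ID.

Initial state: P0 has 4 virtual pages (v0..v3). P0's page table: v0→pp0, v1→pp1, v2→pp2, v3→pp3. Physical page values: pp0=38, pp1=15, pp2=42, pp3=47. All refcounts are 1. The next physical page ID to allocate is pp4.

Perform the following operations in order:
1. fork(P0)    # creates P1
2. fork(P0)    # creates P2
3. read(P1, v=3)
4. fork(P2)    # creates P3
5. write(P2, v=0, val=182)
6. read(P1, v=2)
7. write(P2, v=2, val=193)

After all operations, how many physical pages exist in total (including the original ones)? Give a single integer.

Op 1: fork(P0) -> P1. 4 ppages; refcounts: pp0:2 pp1:2 pp2:2 pp3:2
Op 2: fork(P0) -> P2. 4 ppages; refcounts: pp0:3 pp1:3 pp2:3 pp3:3
Op 3: read(P1, v3) -> 47. No state change.
Op 4: fork(P2) -> P3. 4 ppages; refcounts: pp0:4 pp1:4 pp2:4 pp3:4
Op 5: write(P2, v0, 182). refcount(pp0)=4>1 -> COPY to pp4. 5 ppages; refcounts: pp0:3 pp1:4 pp2:4 pp3:4 pp4:1
Op 6: read(P1, v2) -> 42. No state change.
Op 7: write(P2, v2, 193). refcount(pp2)=4>1 -> COPY to pp5. 6 ppages; refcounts: pp0:3 pp1:4 pp2:3 pp3:4 pp4:1 pp5:1

Answer: 6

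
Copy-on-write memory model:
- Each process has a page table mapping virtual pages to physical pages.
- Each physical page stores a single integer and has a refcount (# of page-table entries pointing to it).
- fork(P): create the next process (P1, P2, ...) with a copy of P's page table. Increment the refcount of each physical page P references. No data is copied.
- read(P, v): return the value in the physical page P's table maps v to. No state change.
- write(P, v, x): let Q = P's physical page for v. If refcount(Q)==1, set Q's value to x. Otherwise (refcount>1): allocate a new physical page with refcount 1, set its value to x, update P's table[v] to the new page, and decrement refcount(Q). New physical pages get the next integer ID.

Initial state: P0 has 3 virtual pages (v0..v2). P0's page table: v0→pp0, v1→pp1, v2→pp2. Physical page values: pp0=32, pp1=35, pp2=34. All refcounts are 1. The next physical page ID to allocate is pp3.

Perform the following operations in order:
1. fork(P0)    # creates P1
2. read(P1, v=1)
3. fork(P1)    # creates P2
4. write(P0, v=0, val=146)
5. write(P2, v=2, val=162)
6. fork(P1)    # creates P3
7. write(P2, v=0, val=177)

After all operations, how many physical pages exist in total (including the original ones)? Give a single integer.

Op 1: fork(P0) -> P1. 3 ppages; refcounts: pp0:2 pp1:2 pp2:2
Op 2: read(P1, v1) -> 35. No state change.
Op 3: fork(P1) -> P2. 3 ppages; refcounts: pp0:3 pp1:3 pp2:3
Op 4: write(P0, v0, 146). refcount(pp0)=3>1 -> COPY to pp3. 4 ppages; refcounts: pp0:2 pp1:3 pp2:3 pp3:1
Op 5: write(P2, v2, 162). refcount(pp2)=3>1 -> COPY to pp4. 5 ppages; refcounts: pp0:2 pp1:3 pp2:2 pp3:1 pp4:1
Op 6: fork(P1) -> P3. 5 ppages; refcounts: pp0:3 pp1:4 pp2:3 pp3:1 pp4:1
Op 7: write(P2, v0, 177). refcount(pp0)=3>1 -> COPY to pp5. 6 ppages; refcounts: pp0:2 pp1:4 pp2:3 pp3:1 pp4:1 pp5:1

Answer: 6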